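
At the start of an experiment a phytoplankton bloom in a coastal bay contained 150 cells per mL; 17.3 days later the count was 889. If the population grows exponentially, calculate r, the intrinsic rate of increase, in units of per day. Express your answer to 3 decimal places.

From N(t) = N₀·e^(rt): e^(r·17.3) = 889/150 = 5.9267.
r·17.3 = ln(5.9267) = 1.7795, so r = 1.7795/17.3 = 0.10286.

0.103 per day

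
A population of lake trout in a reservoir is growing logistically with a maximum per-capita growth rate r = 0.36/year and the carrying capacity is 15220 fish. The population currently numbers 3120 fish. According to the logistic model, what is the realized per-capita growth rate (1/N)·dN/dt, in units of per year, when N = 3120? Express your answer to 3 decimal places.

(1/N)·dN/dt = r(1 − N/K) = 0.36 × (1 − 3120/15220).
= 0.36 × 0.79501 = 0.2862.

0.286 per year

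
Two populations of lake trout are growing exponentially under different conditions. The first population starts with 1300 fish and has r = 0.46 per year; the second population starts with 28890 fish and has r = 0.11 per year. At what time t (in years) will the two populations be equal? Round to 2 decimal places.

8.86 years

Set 1300·e^(0.46t) = 28890·e^(0.11t).
e^((0.46 − 0.11)t) = 28890/1300 → e^(0.35·t) = 22.223.
0.35·t = ln(22.223) = 3.1011, so t = 3.1011/0.35 = 8.8604.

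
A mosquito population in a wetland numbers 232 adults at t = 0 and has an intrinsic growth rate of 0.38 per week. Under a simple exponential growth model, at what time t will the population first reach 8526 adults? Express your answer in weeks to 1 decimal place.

Set N₀·e^(rt) = 8526: e^(0.38·t) = 8526/232 = 36.75.
0.38·t = ln(36.75) = 3.6041, so t = 3.6041/0.38 = 9.4846.

9.5 weeks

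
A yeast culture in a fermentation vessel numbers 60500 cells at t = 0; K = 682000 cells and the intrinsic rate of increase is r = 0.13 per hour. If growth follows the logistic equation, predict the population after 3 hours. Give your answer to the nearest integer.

A = (K − N₀)/N₀ = (682000 − 60500)/60500 = 10.273.
N(t) = K/(1 + A·e^(−rt)) = 682000/(1 + 10.273×e^(−0.13×3)).
e^(−0.39) = 0.67706; denominator = 1 + 10.273×0.67706 = 7.9552.
N = 682000/7.9552 = 85729.9.

85730 cells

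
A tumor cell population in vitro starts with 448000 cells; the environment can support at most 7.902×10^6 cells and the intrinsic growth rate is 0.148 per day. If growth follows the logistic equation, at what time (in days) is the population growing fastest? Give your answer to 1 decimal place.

19.0 days

Logistic growth is fastest at N = K/2 = 3.951×10^6.
A = (K − N₀)/N₀ = 16.638. Set K/(1 + A·e^(−rt)) = K/2 → A·e^(−rt) = 1.
e^(−0.148t) = 1/16.638 = 0.060102, so t = ln(16.638)/0.148 = 2.8117/0.148 = 18.998.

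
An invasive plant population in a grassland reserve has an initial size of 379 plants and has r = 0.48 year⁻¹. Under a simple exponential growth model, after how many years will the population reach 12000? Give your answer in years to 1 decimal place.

7.2 years

Set N₀·e^(rt) = 12000: e^(0.48·t) = 12000/379 = 31.662.
0.48·t = ln(31.662) = 3.4551, so t = 3.4551/0.48 = 7.1982.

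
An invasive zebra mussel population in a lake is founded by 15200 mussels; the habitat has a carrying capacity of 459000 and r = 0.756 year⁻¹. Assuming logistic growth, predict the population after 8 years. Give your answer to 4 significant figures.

A = (K − N₀)/N₀ = (459000 − 15200)/15200 = 29.197.
N(t) = K/(1 + A·e^(−rt)) = 459000/(1 + 29.197×e^(−0.756×8)).
e^(−6.048) = 0.0023626; denominator = 1 + 29.197×0.0023626 = 1.069.
N = 459000/1.069 = 429381.

429400 mussels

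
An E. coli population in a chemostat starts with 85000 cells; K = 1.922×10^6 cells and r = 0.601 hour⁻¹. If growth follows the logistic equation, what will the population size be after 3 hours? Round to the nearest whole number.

A = (K − N₀)/N₀ = (1.922×10^6 − 85000)/85000 = 21.612.
N(t) = K/(1 + A·e^(−rt)) = 1.922×10^6/(1 + 21.612×e^(−0.601×3)).
e^(−1.803) = 0.1648; denominator = 1 + 21.612×0.1648 = 4.5617.
N = 1.922×10^6/4.5617 = 421334.

421334 cells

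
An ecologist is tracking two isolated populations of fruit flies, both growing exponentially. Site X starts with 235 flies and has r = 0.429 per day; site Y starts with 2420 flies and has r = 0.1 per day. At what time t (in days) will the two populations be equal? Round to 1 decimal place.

Set 235·e^(0.429t) = 2420·e^(0.1t).
e^((0.429 − 0.1)t) = 2420/235 → e^(0.329·t) = 10.298.
0.329·t = ln(10.298) = 2.3319, so t = 2.3319/0.329 = 7.088.

7.1 days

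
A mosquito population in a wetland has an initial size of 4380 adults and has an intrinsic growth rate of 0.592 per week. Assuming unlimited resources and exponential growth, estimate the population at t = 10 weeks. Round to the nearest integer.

1631163 adults

N(t) = N₀·e^(rt) = 4380 × e^(0.592×10) = 4380 × e^5.92.
e^5.92 ≈ 372.41, so N ≈ 4380 × 372.41 = 1.631163×10^6.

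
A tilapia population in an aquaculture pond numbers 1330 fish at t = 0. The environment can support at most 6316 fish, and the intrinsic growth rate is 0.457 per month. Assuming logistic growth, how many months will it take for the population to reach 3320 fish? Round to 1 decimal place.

3.1 months

A = (K − N₀)/N₀ = (6316 − 1330)/1330 = 3.7489.
Solve 6316/(1 + 3.7489·e^(−0.457t)) = 3320: 1 + 3.7489·e^(−0.457t) = 1.9024, so e^(−0.457t) = 0.240715.
−0.457·t = ln(0.240715) = -1.4241, so t = 1.4241/0.457 = 3.1163.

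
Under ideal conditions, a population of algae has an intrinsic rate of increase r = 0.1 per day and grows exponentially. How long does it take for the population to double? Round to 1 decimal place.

Doubling time t_d = ln(2)/r = 0.6931/0.1 = 6.9315.

6.9 days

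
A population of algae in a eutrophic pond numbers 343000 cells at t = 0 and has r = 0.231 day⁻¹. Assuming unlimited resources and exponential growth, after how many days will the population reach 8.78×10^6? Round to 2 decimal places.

Set N₀·e^(rt) = 8.78×10^6: e^(0.231·t) = 8.78×10^6/343000 = 25.598.
0.231·t = ln(25.598) = 3.2425, so t = 3.2425/0.231 = 14.037.

14.04 days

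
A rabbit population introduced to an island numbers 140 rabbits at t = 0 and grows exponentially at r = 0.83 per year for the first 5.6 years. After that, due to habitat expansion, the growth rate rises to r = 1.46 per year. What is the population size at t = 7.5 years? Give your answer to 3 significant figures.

Phase 1: N(5.6) = 140·e^(0.83×5.6) = 140·e^4.648 = 14612.6.
Phase 2 runs for 7.5 − 5.6 = 1.9 years at r = 1.46.
N(7.5) = 14612.6·e^(1.46×1.9) = 14612.6·e^2.774 = 234132.

234000 rabbits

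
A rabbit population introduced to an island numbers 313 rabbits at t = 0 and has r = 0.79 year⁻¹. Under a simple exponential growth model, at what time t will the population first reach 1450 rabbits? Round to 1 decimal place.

Set N₀·e^(rt) = 1450: e^(0.79·t) = 1450/313 = 4.6326.
0.79·t = ln(4.6326) = 1.5331, so t = 1.5331/0.79 = 1.9407.

1.9 years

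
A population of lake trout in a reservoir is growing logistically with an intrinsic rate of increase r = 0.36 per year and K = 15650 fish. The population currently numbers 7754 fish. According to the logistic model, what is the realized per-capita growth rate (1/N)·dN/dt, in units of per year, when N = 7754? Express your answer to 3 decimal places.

0.182 per year

(1/N)·dN/dt = r(1 − N/K) = 0.36 × (1 − 7754/15650).
= 0.36 × 0.50454 = 0.18163.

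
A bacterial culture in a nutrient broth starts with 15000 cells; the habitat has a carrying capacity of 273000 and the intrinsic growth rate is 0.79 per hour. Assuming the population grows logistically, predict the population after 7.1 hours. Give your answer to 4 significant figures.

256800 cells

A = (K − N₀)/N₀ = (273000 − 15000)/15000 = 17.2.
N(t) = K/(1 + A·e^(−rt)) = 273000/(1 + 17.2×e^(−0.79×7.1)).
e^(−5.609) = 0.0036647; denominator = 1 + 17.2×0.0036647 = 1.063.
N = 273000/1.063 = 256812.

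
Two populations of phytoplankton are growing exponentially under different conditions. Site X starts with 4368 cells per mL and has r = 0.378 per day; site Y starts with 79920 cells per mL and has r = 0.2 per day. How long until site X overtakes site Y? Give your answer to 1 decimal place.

16.3 days

Set 4368·e^(0.378t) = 79920·e^(0.2t).
e^((0.378 − 0.2)t) = 79920/4368 → e^(0.178·t) = 18.297.
0.178·t = ln(18.297) = 2.9067, so t = 2.9067/0.178 = 16.33.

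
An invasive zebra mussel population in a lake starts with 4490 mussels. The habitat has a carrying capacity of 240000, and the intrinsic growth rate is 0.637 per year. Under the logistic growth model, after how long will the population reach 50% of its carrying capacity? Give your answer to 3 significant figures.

6.22 years

A = (K − N₀)/N₀ = (240000 − 4490)/4490 = 52.452.
Solve 240000/(1 + 52.452·e^(−0.637t)) = 120000: 1 + 52.452·e^(−0.637t) = 2, so e^(−0.637t) = 0.019065.
−0.637·t = ln(0.019065) = -3.9599, so t = 3.9599/0.637 = 6.2165.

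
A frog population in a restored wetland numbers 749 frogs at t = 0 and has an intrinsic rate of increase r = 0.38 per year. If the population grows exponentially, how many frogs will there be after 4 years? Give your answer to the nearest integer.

3425 frogs

N(t) = N₀·e^(rt) = 749 × e^(0.38×4) = 749 × e^1.52.
e^1.52 ≈ 4.5722, so N ≈ 749 × 4.5722 = 3424.6.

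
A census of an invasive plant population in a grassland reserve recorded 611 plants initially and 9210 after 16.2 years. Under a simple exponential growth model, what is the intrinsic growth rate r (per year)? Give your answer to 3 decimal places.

From N(t) = N₀·e^(rt): e^(r·16.2) = 9210/611 = 15.074.
r·16.2 = ln(15.074) = 2.7129, so r = 2.7129/16.2 = 0.16747.

0.167 per year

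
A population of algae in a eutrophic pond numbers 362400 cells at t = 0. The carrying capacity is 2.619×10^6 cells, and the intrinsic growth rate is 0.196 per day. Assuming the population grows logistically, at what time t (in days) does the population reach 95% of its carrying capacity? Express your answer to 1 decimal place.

24.4 days

A = (K − N₀)/N₀ = (2.619×10^6 − 362400)/362400 = 6.2268.
Solve 2.619×10^6/(1 + 6.2268·e^(−0.196t)) = 2.48805×10^6: 1 + 6.2268·e^(−0.196t) = 1.0526, so e^(−0.196t) = 0.0084524.
−0.196·t = ln(0.0084524) = -4.7733, so t = 4.7733/0.196 = 24.354.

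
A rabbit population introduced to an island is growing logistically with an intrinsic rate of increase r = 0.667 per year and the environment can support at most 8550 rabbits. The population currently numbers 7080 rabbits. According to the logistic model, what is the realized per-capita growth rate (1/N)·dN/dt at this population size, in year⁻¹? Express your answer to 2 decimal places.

0.11 per year

(1/N)·dN/dt = r(1 − N/K) = 0.667 × (1 − 7080/8550).
= 0.667 × 0.17193 = 0.11468.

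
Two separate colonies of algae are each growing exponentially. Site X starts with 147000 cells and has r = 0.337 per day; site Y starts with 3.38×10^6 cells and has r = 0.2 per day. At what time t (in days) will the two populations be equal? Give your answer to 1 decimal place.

Set 147000·e^(0.337t) = 3.38×10^6·e^(0.2t).
e^((0.337 − 0.2)t) = 3.38×10^6/147000 → e^(0.137·t) = 22.993.
0.137·t = ln(22.993) = 3.1352, so t = 3.1352/0.137 = 22.885.

22.9 days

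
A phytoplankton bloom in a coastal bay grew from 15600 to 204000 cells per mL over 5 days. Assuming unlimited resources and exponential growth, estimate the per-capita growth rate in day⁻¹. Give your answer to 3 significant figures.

From N(t) = N₀·e^(rt): e^(r·5) = 204000/15600 = 13.077.
r·5 = ln(13.077) = 2.5708, so r = 2.5708/5 = 0.51417.

0.514 per day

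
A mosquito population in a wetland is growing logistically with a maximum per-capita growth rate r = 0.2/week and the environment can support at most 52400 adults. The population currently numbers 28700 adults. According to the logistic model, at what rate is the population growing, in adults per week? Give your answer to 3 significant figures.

dN/dt = rN(1 − N/K) = 0.2 × 28700 × (1 − 28700/52400).
1 − 28700/52400 = 0.45229; dN/dt = 0.2 × 28700 × 0.45229 = 2596.1.

2600 adults per week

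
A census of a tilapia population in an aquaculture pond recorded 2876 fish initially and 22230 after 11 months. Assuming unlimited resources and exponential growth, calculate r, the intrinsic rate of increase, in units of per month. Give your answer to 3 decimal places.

From N(t) = N₀·e^(rt): e^(r·11) = 22230/2876 = 7.7295.
r·11 = ln(7.7295) = 2.045, so r = 2.045/11 = 0.18591.

0.186 per month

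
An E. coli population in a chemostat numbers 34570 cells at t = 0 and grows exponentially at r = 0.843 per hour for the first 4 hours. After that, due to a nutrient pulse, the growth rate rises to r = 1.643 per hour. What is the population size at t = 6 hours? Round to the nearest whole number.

Phase 1: N(4) = 34570·e^(0.843×4) = 34570·e^3.372 = 1.007257×10^6.
Phase 2 runs for 6 − 4 = 2 hours at r = 1.643.
N(6) = 1.007257×10^6·e^(1.643×2) = 1.007257×10^6·e^3.286 = 2.692973×10^7.

26929733 cells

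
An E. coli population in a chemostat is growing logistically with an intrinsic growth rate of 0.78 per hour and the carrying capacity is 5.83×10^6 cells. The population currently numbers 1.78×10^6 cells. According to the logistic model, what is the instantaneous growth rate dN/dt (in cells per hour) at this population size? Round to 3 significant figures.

dN/dt = rN(1 − N/K) = 0.78 × 1.78×10^6 × (1 − 1.78×10^6/5.83×10^6).
1 − 1.78×10^6/5.83×10^6 = 0.69468; dN/dt = 0.78 × 1.78×10^6 × 0.69468 = 9.64497×10^5.

964000 cells per hour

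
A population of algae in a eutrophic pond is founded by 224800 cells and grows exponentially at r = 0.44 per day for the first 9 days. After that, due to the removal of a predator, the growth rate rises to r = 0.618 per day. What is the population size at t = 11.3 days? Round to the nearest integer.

Phase 1: N(9) = 224800·e^(0.44×9) = 224800·e^3.96 = 1.179241×10^7.
Phase 2 runs for 11.3 − 9 = 2.3 days at r = 0.618.
N(11.3) = 1.179241×10^7·e^(0.618×2.3) = 1.179241×10^7·e^1.421 = 4.885496×10^7.

48854957 cells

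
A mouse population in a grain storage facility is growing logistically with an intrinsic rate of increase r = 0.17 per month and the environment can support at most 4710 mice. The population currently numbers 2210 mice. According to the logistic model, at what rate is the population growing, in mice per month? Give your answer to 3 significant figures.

dN/dt = rN(1 − N/K) = 0.17 × 2210 × (1 − 2210/4710).
1 − 2210/4710 = 0.53079; dN/dt = 0.17 × 2210 × 0.53079 = 199.42.

199 mice per month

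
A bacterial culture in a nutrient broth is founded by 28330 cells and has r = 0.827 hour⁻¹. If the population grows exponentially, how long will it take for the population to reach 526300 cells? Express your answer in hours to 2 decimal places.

Set N₀·e^(rt) = 526300: e^(0.827·t) = 526300/28330 = 18.577.
0.827·t = ln(18.577) = 2.922, so t = 2.922/0.827 = 3.5332.

3.53 hours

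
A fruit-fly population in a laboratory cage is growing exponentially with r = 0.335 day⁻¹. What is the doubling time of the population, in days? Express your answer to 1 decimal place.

Doubling time t_d = ln(2)/r = 0.6931/0.335 = 2.0691.

2.1 days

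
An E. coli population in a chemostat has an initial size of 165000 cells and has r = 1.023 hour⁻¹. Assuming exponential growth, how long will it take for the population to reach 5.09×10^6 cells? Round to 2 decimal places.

Set N₀·e^(rt) = 5.09×10^6: e^(1.023·t) = 5.09×10^6/165000 = 30.848.
1.023·t = ln(30.848) = 3.4291, so t = 3.4291/1.023 = 3.352.

3.35 hours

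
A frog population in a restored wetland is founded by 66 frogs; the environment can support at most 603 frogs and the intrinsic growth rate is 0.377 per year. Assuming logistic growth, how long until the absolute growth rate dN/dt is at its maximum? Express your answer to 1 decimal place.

Logistic growth is fastest at N = K/2 = 301.5.
A = (K − N₀)/N₀ = 8.1364. Set K/(1 + A·e^(−rt)) = K/2 → A·e^(−rt) = 1.
e^(−0.377t) = 1/8.1364 = 0.122905, so t = ln(8.1364)/0.377 = 2.0963/0.377 = 5.5606.

5.6 years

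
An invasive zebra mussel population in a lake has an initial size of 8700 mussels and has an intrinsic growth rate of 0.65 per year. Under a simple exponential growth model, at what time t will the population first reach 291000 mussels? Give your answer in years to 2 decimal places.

Set N₀·e^(rt) = 291000: e^(0.65·t) = 291000/8700 = 33.448.
0.65·t = ln(33.448) = 3.51, so t = 3.51/0.65 = 5.4.

5.40 years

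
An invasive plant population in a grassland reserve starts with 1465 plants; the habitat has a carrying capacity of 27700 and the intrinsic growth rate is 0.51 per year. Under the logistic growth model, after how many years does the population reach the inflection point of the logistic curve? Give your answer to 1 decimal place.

5.7 years

Logistic growth is fastest at N = K/2 = 13850.
A = (K − N₀)/N₀ = 17.908. Set K/(1 + A·e^(−rt)) = K/2 → A·e^(−rt) = 1.
e^(−0.51t) = 1/17.908 = 0.0558414, so t = ln(17.908)/0.51 = 2.8852/0.51 = 5.6573.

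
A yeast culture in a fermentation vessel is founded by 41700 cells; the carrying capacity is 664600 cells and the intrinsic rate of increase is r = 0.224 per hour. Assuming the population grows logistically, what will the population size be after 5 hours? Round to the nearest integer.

A = (K − N₀)/N₀ = (664600 − 41700)/41700 = 14.938.
N(t) = K/(1 + A·e^(−rt)) = 664600/(1 + 14.938×e^(−0.224×5)).
e^(−1.12) = 0.32628; denominator = 1 + 14.938×0.32628 = 5.8739.
N = 664600/5.8739 = 113145.

113145 cells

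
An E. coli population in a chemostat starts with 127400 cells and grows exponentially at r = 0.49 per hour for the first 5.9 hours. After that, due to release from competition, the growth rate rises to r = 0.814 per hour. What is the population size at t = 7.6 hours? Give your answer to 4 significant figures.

Phase 1: N(5.9) = 127400·e^(0.49×5.9) = 127400·e^2.891 = 2.294641×10^6.
Phase 2 runs for 7.6 − 5.9 = 1.7 hours at r = 0.814.
N(7.6) = 2.294641×10^6·e^(0.814×1.7) = 2.294641×10^6·e^1.384 = 9.155698×10^6.

9156000 cells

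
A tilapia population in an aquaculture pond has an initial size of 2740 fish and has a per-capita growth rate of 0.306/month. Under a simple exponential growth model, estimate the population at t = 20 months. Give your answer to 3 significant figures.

N(t) = N₀·e^(rt) = 2740 × e^(0.306×20) = 2740 × e^6.12.
e^6.12 ≈ 454.86, so N ≈ 2740 × 454.86 = 1.246329×10^6.

1250000 fish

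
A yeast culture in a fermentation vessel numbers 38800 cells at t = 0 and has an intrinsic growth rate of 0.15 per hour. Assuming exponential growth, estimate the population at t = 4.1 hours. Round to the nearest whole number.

N(t) = N₀·e^(rt) = 38800 × e^(0.15×4.1) = 38800 × e^0.615.
e^0.615 ≈ 1.8497, so N ≈ 38800 × 1.8497 = 71766.7.

71767 cells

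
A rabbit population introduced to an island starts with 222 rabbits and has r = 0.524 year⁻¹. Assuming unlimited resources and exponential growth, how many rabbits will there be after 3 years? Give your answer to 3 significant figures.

1070 rabbits

N(t) = N₀·e^(rt) = 222 × e^(0.524×3) = 222 × e^1.572.
e^1.572 ≈ 4.8163, so N ≈ 222 × 4.8163 = 1069.21.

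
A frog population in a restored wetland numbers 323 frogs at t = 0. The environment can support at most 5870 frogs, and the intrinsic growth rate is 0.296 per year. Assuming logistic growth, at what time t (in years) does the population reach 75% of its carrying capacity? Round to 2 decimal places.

13.32 years

A = (K − N₀)/N₀ = (5870 − 323)/323 = 17.173.
Solve 5870/(1 + 17.173·e^(−0.296t)) = 4402.5: 1 + 17.173·e^(−0.296t) = 1.3333, so e^(−0.296t) = 0.0194099.
−0.296·t = ln(0.0194099) = -3.942, so t = 3.942/0.296 = 13.317.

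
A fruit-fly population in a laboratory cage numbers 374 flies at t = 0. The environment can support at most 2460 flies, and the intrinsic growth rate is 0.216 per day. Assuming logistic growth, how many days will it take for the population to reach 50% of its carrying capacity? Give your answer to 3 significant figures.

A = (K − N₀)/N₀ = (2460 − 374)/374 = 5.5775.
Solve 2460/(1 + 5.5775·e^(−0.216t)) = 1230: 1 + 5.5775·e^(−0.216t) = 2, so e^(−0.216t) = 0.179291.
−0.216·t = ln(0.179291) = -1.7187, so t = 1.7187/0.216 = 7.9572.

7.96 days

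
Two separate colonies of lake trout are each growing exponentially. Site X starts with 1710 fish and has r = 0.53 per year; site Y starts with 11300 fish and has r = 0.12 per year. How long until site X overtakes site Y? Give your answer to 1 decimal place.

4.6 years

Set 1710·e^(0.53t) = 11300·e^(0.12t).
e^((0.53 − 0.12)t) = 11300/1710 → e^(0.41·t) = 6.6082.
0.41·t = ln(6.6082) = 1.8883, so t = 1.8883/0.41 = 4.6056.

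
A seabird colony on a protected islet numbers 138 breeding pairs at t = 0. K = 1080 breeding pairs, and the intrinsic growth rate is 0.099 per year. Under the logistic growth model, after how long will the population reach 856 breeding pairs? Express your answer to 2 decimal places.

A = (K − N₀)/N₀ = (1080 − 138)/138 = 6.8261.
Solve 1080/(1 + 6.8261·e^(−0.099t)) = 856: 1 + 6.8261·e^(−0.099t) = 1.2617, so e^(−0.099t) = 0.0383356.
−0.099·t = ln(0.0383356) = -3.2614, so t = 3.2614/0.099 = 32.943.

32.94 years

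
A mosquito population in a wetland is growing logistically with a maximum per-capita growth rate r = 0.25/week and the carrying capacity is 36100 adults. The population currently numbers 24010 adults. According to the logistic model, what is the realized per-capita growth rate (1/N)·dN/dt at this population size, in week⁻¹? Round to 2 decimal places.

(1/N)·dN/dt = r(1 − N/K) = 0.25 × (1 − 24010/36100).
= 0.25 × 0.3349 = 0.083726.

0.08 per week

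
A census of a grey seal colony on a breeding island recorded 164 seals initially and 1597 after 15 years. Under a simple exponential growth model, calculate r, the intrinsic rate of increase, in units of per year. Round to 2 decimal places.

From N(t) = N₀·e^(rt): e^(r·15) = 1597/164 = 9.7378.
r·15 = ln(9.7378) = 2.276, so r = 2.276/15 = 0.15173.

0.15 per year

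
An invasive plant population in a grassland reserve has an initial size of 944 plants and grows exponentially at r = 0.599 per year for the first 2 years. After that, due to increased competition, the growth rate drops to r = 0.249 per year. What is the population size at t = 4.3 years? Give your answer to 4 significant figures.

Phase 1: N(2) = 944·e^(0.599×2) = 944·e^1.198 = 3127.93.
Phase 2 runs for 4.3 − 2 = 2.3 years at r = 0.249.
N(4.3) = 3127.93·e^(0.249×2.3) = 3127.93·e^0.5727 = 5545.97.

5546 plants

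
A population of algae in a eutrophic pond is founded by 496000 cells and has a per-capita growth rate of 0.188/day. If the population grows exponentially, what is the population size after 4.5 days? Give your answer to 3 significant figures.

1160000 cells

N(t) = N₀·e^(rt) = 496000 × e^(0.188×4.5) = 496000 × e^0.846.
e^0.846 ≈ 2.3303, so N ≈ 496000 × 2.3303 = 1.155832×10^6.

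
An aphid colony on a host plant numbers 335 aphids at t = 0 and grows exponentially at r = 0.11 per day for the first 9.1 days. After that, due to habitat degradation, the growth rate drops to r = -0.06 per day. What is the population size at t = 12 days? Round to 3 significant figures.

Phase 1: N(9.1) = 335·e^(0.11×9.1) = 335·e^1.001 = 911.535.
Phase 2 runs for 12 − 9.1 = 2.9 days at r = -0.06.
N(12) = 911.535·e^(-0.06×2.9) = 911.535·e^-0.174 = 765.96.

766 aphids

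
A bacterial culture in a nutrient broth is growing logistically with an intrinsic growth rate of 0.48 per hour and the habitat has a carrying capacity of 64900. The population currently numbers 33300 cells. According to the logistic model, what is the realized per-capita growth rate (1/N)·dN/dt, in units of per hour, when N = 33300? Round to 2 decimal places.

0.23 per hour

(1/N)·dN/dt = r(1 − N/K) = 0.48 × (1 − 33300/64900).
= 0.48 × 0.4869 = 0.23371.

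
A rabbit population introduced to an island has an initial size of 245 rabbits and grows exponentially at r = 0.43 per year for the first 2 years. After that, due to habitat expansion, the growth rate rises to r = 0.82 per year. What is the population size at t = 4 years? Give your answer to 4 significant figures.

Phase 1: N(2) = 245·e^(0.43×2) = 245·e^0.86 = 578.974.
Phase 2 runs for 4 − 2 = 2 years at r = 0.82.
N(4) = 578.974·e^(0.82×2) = 578.974·e^1.64 = 2984.71.

2985 rabbits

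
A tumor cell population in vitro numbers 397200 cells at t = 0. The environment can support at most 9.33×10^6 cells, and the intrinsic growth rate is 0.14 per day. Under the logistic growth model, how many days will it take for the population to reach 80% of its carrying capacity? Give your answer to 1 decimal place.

A = (K − N₀)/N₀ = (9.33×10^6 − 397200)/397200 = 22.489.
Solve 9.33×10^6/(1 + 22.489·e^(−0.14t)) = 7.464×10^6: 1 + 22.489·e^(−0.14t) = 1.25, so e^(−0.14t) = 0.0111163.
−0.14·t = ln(0.0111163) = -4.4993, so t = 4.4993/0.14 = 32.138.

32.1 days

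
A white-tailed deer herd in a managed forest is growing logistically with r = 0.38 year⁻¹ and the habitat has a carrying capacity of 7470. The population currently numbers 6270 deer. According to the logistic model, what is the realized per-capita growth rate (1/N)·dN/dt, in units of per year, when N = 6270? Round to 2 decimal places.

(1/N)·dN/dt = r(1 − N/K) = 0.38 × (1 − 6270/7470).
= 0.38 × 0.16064 = 0.061044.

0.06 per year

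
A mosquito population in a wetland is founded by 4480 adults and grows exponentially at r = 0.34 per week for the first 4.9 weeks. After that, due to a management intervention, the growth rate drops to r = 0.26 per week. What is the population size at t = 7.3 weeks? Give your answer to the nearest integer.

44240 adults

Phase 1: N(4.9) = 4480·e^(0.34×4.9) = 4480·e^1.666 = 23703.5.
Phase 2 runs for 7.3 − 4.9 = 2.4 weeks at r = 0.26.
N(7.3) = 23703.5·e^(0.26×2.4) = 23703.5·e^0.624 = 44239.7.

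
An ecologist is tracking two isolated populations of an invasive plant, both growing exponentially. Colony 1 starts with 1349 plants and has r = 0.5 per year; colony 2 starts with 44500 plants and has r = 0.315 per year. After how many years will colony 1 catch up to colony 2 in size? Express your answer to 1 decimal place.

Set 1349·e^(0.5t) = 44500·e^(0.315t).
e^((0.5 − 0.315)t) = 44500/1349 → e^(0.185·t) = 32.987.
0.185·t = ln(32.987) = 3.4961, so t = 3.4961/0.185 = 18.898.

18.9 years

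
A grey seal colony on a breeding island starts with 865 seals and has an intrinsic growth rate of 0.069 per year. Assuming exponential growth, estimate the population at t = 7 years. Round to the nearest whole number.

N(t) = N₀·e^(rt) = 865 × e^(0.069×7) = 865 × e^0.483.
e^0.483 ≈ 1.6209, so N ≈ 865 × 1.6209 = 1402.1.

1402 seals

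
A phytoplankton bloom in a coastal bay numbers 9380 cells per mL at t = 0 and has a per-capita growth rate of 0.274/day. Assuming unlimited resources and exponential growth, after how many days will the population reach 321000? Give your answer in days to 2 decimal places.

Set N₀·e^(rt) = 321000: e^(0.274·t) = 321000/9380 = 34.222.
0.274·t = ln(34.222) = 3.5329, so t = 3.5329/0.274 = 12.894.

12.89 days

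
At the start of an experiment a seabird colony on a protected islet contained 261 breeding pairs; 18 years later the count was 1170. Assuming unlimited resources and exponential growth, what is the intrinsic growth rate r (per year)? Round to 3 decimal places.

From N(t) = N₀·e^(rt): e^(r·18) = 1170/261 = 4.4828.
r·18 = ln(4.4828) = 1.5002, so r = 1.5002/18 = 0.083347.

0.083 per year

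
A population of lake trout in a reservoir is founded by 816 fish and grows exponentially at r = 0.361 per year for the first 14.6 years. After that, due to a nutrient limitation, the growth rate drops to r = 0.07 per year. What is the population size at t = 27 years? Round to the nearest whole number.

Phase 1: N(14.6) = 816·e^(0.361×14.6) = 816·e^5.271 = 158739.
Phase 2 runs for 27 − 14.6 = 12.4 years at r = 0.07.
N(27) = 158739·e^(0.07×12.4) = 158739·e^0.868 = 378138.

378138 fish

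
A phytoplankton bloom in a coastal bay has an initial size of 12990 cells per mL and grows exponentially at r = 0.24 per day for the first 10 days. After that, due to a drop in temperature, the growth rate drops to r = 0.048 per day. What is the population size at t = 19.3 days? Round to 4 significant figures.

Phase 1: N(10) = 12990·e^(0.24×10) = 12990·e^2.4 = 143191.
Phase 2 runs for 19.3 − 10 = 9.3 days at r = 0.048.
N(19.3) = 143191·e^(0.048×9.3) = 143191·e^0.4464 = 223761.

223800 cells per mL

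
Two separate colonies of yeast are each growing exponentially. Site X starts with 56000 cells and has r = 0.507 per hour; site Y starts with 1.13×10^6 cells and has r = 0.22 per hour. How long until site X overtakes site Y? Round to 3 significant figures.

Set 56000·e^(0.507t) = 1.13×10^6·e^(0.22t).
e^((0.507 − 0.22)t) = 1.13×10^6/56000 → e^(0.287·t) = 20.179.
0.287·t = ln(20.179) = 3.0046, so t = 3.0046/0.287 = 10.469.

10.5 hours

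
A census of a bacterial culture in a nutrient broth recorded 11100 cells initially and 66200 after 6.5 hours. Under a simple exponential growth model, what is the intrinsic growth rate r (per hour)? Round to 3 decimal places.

0.275 per hour

From N(t) = N₀·e^(rt): e^(r·6.5) = 66200/11100 = 5.964.
r·6.5 = ln(5.964) = 1.7857, so r = 1.7857/6.5 = 0.27473.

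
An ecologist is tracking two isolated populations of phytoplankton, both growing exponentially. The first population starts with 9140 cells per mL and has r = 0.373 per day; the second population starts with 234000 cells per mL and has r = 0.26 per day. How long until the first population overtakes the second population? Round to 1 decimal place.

Set 9140·e^(0.373t) = 234000·e^(0.26t).
e^((0.373 − 0.26)t) = 234000/9140 → e^(0.113·t) = 25.602.
0.113·t = ln(25.602) = 3.2427, so t = 3.2427/0.113 = 28.696.

28.7 days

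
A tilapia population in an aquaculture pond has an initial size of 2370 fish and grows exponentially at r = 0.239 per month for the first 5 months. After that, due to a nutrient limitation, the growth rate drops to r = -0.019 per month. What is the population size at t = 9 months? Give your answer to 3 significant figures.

7260 fish

Phase 1: N(5) = 2370·e^(0.239×5) = 2370·e^1.195 = 7829.43.
Phase 2 runs for 9 − 5 = 4 months at r = -0.019.
N(9) = 7829.43·e^(-0.019×4) = 7829.43·e^-0.076 = 7256.44.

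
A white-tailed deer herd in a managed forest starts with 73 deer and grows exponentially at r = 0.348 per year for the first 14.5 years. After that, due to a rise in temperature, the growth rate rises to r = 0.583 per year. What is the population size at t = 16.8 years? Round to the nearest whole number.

43363 deer

Phase 1: N(14.5) = 73·e^(0.348×14.5) = 73·e^5.046 = 11344.2.
Phase 2 runs for 16.8 − 14.5 = 2.3 years at r = 0.583.
N(16.8) = 11344.2·e^(0.583×2.3) = 11344.2·e^1.341 = 43362.9.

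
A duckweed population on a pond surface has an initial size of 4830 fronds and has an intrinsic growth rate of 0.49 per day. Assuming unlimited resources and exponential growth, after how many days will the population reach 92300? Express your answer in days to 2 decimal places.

6.02 days

Set N₀·e^(rt) = 92300: e^(0.49·t) = 92300/4830 = 19.11.
0.49·t = ln(19.11) = 2.9502, so t = 2.9502/0.49 = 6.0208.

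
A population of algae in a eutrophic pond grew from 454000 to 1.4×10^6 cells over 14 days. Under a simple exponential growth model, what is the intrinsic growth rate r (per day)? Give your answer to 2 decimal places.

0.08 per day

From N(t) = N₀·e^(rt): e^(r·14) = 1.4×10^6/454000 = 3.0837.
r·14 = ln(3.0837) = 1.1261, so r = 1.1261/14 = 0.080438.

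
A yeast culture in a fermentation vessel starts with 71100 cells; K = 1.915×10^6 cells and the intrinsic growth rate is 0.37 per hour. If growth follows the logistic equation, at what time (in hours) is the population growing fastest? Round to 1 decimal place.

8.8 hours

Logistic growth is fastest at N = K/2 = 957500.
A = (K − N₀)/N₀ = 25.934. Set K/(1 + A·e^(−rt)) = K/2 → A·e^(−rt) = 1.
e^(−0.37t) = 1/25.934 = 0.0385596, so t = ln(25.934)/0.37 = 3.2556/0.37 = 8.7988.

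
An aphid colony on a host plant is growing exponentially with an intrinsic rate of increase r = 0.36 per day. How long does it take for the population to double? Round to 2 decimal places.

Doubling time t_d = ln(2)/r = 0.6931/0.36 = 1.9254.

1.93 days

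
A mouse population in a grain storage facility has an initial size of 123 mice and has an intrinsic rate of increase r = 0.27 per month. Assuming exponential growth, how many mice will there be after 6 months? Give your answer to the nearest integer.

N(t) = N₀·e^(rt) = 123 × e^(0.27×6) = 123 × e^1.62.
e^1.62 ≈ 5.0531, so N ≈ 123 × 5.0531 = 621.53.

622 mice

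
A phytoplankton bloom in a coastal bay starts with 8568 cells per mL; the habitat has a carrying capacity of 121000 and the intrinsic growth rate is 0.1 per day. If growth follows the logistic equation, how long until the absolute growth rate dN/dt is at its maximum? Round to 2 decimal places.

25.74 days

Logistic growth is fastest at N = K/2 = 60500.
A = (K − N₀)/N₀ = 13.122. Set K/(1 + A·e^(−rt)) = K/2 → A·e^(−rt) = 1.
e^(−0.1t) = 1/13.122 = 0.0762061, so t = ln(13.122)/0.1 = 2.5743/0.1 = 25.743.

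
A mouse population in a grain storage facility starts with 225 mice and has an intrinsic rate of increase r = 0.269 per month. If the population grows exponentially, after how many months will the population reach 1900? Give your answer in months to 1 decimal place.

7.9 months

Set N₀·e^(rt) = 1900: e^(0.269·t) = 1900/225 = 8.4444.
0.269·t = ln(8.4444) = 2.1335, so t = 2.1335/0.269 = 7.9313.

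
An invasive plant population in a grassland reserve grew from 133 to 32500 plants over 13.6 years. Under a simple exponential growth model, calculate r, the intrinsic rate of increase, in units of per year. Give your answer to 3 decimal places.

0.404 per year

From N(t) = N₀·e^(rt): e^(r·13.6) = 32500/133 = 244.36.
r·13.6 = ln(244.36) = 5.4986, so r = 5.4986/13.6 = 0.40431.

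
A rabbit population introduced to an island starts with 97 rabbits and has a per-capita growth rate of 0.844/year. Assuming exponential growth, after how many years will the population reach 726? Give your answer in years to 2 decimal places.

Set N₀·e^(rt) = 726: e^(0.844·t) = 726/97 = 7.4845.
0.844·t = ln(7.4845) = 2.0128, so t = 2.0128/0.844 = 2.3849.

2.38 years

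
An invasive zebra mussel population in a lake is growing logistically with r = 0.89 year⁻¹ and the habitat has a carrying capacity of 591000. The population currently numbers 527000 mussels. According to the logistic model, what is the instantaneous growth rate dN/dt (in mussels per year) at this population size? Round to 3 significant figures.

dN/dt = rN(1 − N/K) = 0.89 × 527000 × (1 − 527000/591000).
1 − 527000/591000 = 0.10829; dN/dt = 0.89 × 527000 × 0.10829 = 50792.

50800 mussels per year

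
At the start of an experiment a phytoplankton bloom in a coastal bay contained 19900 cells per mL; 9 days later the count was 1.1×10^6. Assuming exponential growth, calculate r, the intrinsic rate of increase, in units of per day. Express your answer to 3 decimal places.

From N(t) = N₀·e^(rt): e^(r·9) = 1.1×10^6/19900 = 55.276.
r·9 = ln(55.276) = 4.0123, so r = 4.0123/9 = 0.44582.

0.446 per day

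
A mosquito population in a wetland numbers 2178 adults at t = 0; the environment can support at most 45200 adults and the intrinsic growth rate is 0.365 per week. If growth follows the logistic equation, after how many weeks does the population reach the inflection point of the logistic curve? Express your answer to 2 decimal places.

Logistic growth is fastest at N = K/2 = 22600.
A = (K − N₀)/N₀ = 19.753. Set K/(1 + A·e^(−rt)) = K/2 → A·e^(−rt) = 1.
e^(−0.365t) = 1/19.753 = 0.0506253, so t = ln(19.753)/0.365 = 2.9833/0.365 = 8.1734.

8.17 weeks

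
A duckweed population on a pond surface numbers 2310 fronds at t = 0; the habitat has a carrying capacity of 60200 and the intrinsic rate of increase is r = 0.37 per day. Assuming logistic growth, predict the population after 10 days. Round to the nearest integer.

A = (K − N₀)/N₀ = (60200 − 2310)/2310 = 25.061.
N(t) = K/(1 + A·e^(−rt)) = 60200/(1 + 25.061×e^(−0.37×10)).
e^(−3.7) = 0.024724; denominator = 1 + 25.061×0.024724 = 1.6196.
N = 60200/1.6196 = 37170.

37170 fronds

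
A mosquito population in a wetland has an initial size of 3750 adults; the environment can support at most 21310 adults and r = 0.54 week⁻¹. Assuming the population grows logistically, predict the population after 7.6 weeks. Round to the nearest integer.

19781 adults

A = (K − N₀)/N₀ = (21310 − 3750)/3750 = 4.6827.
N(t) = K/(1 + A·e^(−rt)) = 21310/(1 + 4.6827×e^(−0.54×7.6)).
e^(−4.104) = 0.016507; denominator = 1 + 4.6827×0.016507 = 1.0773.
N = 21310/1.0773 = 19781.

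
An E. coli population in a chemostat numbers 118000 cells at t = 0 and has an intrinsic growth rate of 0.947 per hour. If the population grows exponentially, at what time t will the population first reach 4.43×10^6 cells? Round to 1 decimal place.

Set N₀·e^(rt) = 4.43×10^6: e^(0.947·t) = 4.43×10^6/118000 = 37.542.
0.947·t = ln(37.542) = 3.6255, so t = 3.6255/0.947 = 3.8284.

3.8 hours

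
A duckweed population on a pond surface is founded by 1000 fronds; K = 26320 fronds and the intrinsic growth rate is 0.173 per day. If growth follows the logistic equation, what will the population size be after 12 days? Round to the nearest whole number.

A = (K − N₀)/N₀ = (26320 − 1000)/1000 = 25.32.
N(t) = K/(1 + A·e^(−rt)) = 26320/(1 + 25.32×e^(−0.173×12)).
e^(−2.076) = 0.12543; denominator = 1 + 25.32×0.12543 = 4.1759.
N = 26320/4.1759 = 6302.82.

6303 fronds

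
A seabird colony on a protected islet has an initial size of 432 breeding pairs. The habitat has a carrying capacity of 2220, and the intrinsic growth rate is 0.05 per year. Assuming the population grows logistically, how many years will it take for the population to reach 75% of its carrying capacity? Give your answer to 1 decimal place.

50.4 years

A = (K − N₀)/N₀ = (2220 − 432)/432 = 4.1389.
Solve 2220/(1 + 4.1389·e^(−0.05t)) = 1665: 1 + 4.1389·e^(−0.05t) = 1.3333, so e^(−0.05t) = 0.0805369.
−0.05·t = ln(0.0805369) = -2.519, so t = 2.519/0.05 = 50.381.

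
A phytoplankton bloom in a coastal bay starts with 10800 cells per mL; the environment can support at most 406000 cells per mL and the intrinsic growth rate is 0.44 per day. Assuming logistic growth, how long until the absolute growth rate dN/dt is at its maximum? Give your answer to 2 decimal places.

8.18 days

Logistic growth is fastest at N = K/2 = 203000.
A = (K − N₀)/N₀ = 36.593. Set K/(1 + A·e^(−rt)) = K/2 → A·e^(−rt) = 1.
e^(−0.44t) = 1/36.593 = 0.0273279, so t = ln(36.593)/0.44 = 3.5998/0.44 = 8.1815.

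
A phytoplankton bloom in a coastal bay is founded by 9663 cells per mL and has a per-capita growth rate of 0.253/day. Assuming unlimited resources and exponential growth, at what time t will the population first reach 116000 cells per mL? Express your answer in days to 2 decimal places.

Set N₀·e^(rt) = 116000: e^(0.253·t) = 116000/9663 = 12.005.
0.253·t = ln(12.005) = 2.4853, so t = 2.4853/0.253 = 9.8233.

9.82 days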